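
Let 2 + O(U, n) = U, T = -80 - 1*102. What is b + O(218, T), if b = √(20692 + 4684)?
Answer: 216 + 4*√1586 ≈ 375.30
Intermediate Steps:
T = -182 (T = -80 - 102 = -182)
O(U, n) = -2 + U
b = 4*√1586 (b = √25376 = 4*√1586 ≈ 159.30)
b + O(218, T) = 4*√1586 + (-2 + 218) = 4*√1586 + 216 = 216 + 4*√1586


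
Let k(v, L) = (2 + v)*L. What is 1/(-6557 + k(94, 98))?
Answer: 1/2851 ≈ 0.00035075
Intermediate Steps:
k(v, L) = L*(2 + v)
1/(-6557 + k(94, 98)) = 1/(-6557 + 98*(2 + 94)) = 1/(-6557 + 98*96) = 1/(-6557 + 9408) = 1/2851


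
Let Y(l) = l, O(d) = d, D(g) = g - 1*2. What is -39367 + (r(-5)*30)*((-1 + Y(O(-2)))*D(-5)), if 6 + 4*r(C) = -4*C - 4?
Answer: -37792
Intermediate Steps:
D(g) = -2 + g (D(g) = g - 2 = -2 + g)
r(C) = -5/2 - C (r(C) = -3/2 + (-4*C - 4)/4 = -3/2 + (-4 - 4*C)/4 = -3/2 + (-1 - C) = -5/2 - C)
-39367 + (r(-5)*30)*((-1 + Y(O(-2)))*D(-5)) = -39367 + ((-5/2 - 1*(-5))*30)*((-1 - 2)*(-2 - 5)) = -39367 + ((-5/2 + 5)*30)*(-3*(-7)) = -39367 + ((5/2)*30)*21 = -39367 + 75*21 = -39367 + 1575 = -37792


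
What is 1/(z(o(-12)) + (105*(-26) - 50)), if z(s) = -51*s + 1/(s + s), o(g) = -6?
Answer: -12/29689 ≈ -0.00040419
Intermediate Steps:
z(s) = 1/(2*s) - 51*s (z(s) = -51*s + 1/(2*s) = 1/(2*s) - 51*s)
1/(z(o(-12)) + (105*(-26) - 50)) = 1/(((1/2)/(-6) - 51*(-6)) + (105*(-26) - 50)) = 1/(((1/2)*(-1/6) + 306) + (-2730 - 50)) = 1/((-1/12 + 306) - 2780) = 1/(3671/12 - 2780) = 1/(-29689/12) = -12/29689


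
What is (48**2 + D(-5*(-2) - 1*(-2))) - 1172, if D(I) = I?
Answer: 1144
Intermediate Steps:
(48**2 + D(-5*(-2) - 1*(-2))) - 1172 = (48**2 + (-5*(-2) - 1*(-2))) - 1172 = (2304 + (10 + 2)) - 1172 = (2304 + 12) - 1172 = 2316 - 1172 = 1144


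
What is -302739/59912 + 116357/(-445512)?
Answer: -2216328718/417054921 ≈ -5.3142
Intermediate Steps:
-302739/59912 + 116357/(-445512) = -302739*1/59912 + 116357*(-1/445512) = -302739/59912 - 116357/445512 = -2216328718/417054921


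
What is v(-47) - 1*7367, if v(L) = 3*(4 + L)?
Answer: -7496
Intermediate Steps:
v(L) = 12 + 3*L
v(-47) - 1*7367 = (12 + 3*(-47)) - 1*7367 = (12 - 141) - 7367 = -129 - 7367 = -7496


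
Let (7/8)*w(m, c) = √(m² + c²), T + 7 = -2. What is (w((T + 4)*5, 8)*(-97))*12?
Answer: -9312*√689/7 ≈ -34918.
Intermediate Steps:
T = -9 (T = -7 - 2 = -9)
w(m, c) = 8*√(c² + m²)/7 (w(m, c) = 8*√(m² + c²)/7 = 8*√(c² + m²)/7)
(w((T + 4)*5, 8)*(-97))*12 = ((8*√(8² + ((-9 + 4)*5)²)/7)*(-97))*12 = ((8*√(64 + (-5*5)²)/7)*(-97))*12 = ((8*√(64 + (-25)²)/7)*(-97))*12 = ((8*√(64 + 625)/7)*(-97))*12 = ((8*√689/7)*(-97))*12 = -776*√689/7*12 = -9312*√689/7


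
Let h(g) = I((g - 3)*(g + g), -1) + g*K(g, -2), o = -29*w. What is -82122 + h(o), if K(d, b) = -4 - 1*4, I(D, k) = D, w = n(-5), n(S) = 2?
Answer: -74582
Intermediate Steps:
w = 2
o = -58 (o = -29*2 = -58)
K(d, b) = -8 (K(d, b) = -4 - 4 = -8)
h(g) = -8*g + 2*g*(-3 + g) (h(g) = (g - 3)*(g + g) + g*(-8) = (-3 + g)*(2*g) - 8*g = 2*g*(-3 + g) - 8*g = -8*g + 2*g*(-3 + g))
-82122 + h(o) = -82122 + 2*(-58)*(-7 - 58) = -82122 + 2*(-58)*(-65) = -82122 + 7540 = -74582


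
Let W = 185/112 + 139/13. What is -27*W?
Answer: -485271/1456 ≈ -333.29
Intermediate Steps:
W = 17973/1456 (W = 185*(1/112) + 139*(1/13) = 185/112 + 139/13 = 17973/1456 ≈ 12.344)
-27*W = -27*17973/1456 = -485271/1456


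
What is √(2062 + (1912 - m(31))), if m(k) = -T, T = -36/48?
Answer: √15893/2 ≈ 63.034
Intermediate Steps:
T = -¾ (T = -36*1/48 = -¾ ≈ -0.75000)
m(k) = ¾ (m(k) = -1*(-¾) = ¾)
√(2062 + (1912 - m(31))) = √(2062 + (1912 - 1*¾)) = √(2062 + (1912 - ¾)) = √(2062 + 7645/4) = √(15893/4) = √15893/2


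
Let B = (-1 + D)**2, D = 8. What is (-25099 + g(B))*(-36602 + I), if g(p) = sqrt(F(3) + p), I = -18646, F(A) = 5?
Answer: 1386669552 - 165744*sqrt(6) ≈ 1.3863e+9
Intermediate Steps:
B = 49 (B = (-1 + 8)**2 = 7**2 = 49)
g(p) = sqrt(5 + p)
(-25099 + g(B))*(-36602 + I) = (-25099 + sqrt(5 + 49))*(-36602 - 18646) = (-25099 + sqrt(54))*(-55248) = (-25099 + 3*sqrt(6))*(-55248) = 1386669552 - 165744*sqrt(6)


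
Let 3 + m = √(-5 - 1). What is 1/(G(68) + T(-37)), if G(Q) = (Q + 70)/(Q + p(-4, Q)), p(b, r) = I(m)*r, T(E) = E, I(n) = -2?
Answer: -34/1327 ≈ -0.025622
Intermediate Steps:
m = -3 + I*√6 (m = -3 + √(-5 - 1) = -3 + √(-6) = -3 + I*√6 ≈ -3.0 + 2.4495*I)
p(b, r) = -2*r
G(Q) = -(70 + Q)/Q (G(Q) = (Q + 70)/(Q - 2*Q) = (70 + Q)/((-Q)) = (70 + Q)*(-1/Q) = -(70 + Q)/Q)
1/(G(68) + T(-37)) = 1/((-70 - 1*68)/68 - 37) = 1/((-70 - 68)/68 - 37) = 1/((1/68)*(-138) - 37) = 1/(-69/34 - 37) = 1/(-1327/34) = -34/1327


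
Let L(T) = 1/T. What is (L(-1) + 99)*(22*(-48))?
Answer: -103488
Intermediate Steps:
(L(-1) + 99)*(22*(-48)) = (1/(-1) + 99)*(22*(-48)) = (-1 + 99)*(-1056) = 98*(-1056) = -103488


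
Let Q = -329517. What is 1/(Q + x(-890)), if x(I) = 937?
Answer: -1/328580 ≈ -3.0434e-6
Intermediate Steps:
1/(Q + x(-890)) = 1/(-329517 + 937) = 1/(-328580) = -1/328580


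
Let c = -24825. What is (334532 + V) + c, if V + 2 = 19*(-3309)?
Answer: 246834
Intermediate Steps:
V = -62873 (V = -2 + 19*(-3309) = -2 - 62871 = -62873)
(334532 + V) + c = (334532 - 62873) - 24825 = 271659 - 24825 = 246834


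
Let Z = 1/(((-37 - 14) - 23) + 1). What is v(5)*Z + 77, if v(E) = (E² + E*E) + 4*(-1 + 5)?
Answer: 5555/73 ≈ 76.096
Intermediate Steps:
Z = -1/73 (Z = 1/((-51 - 23) + 1) = 1/(-74 + 1) = 1/(-73) = -1/73 ≈ -0.013699)
v(E) = 16 + 2*E² (v(E) = (E² + E²) + 4*4 = 2*E² + 16 = 16 + 2*E²)
v(5)*Z + 77 = (16 + 2*5²)*(-1/73) + 77 = (16 + 2*25)*(-1/73) + 77 = (16 + 50)*(-1/73) + 77 = 66*(-1/73) + 77 = -66/73 + 77 = 5555/73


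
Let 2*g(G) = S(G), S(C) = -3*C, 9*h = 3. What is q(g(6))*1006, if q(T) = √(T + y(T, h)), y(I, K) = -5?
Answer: 1006*I*√14 ≈ 3764.1*I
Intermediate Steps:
h = ⅓ (h = (⅑)*3 = ⅓ ≈ 0.33333)
g(G) = -3*G/2 (g(G) = (-3*G)/2 = -3*G/2)
q(T) = √(-5 + T) (q(T) = √(T - 5) = √(-5 + T))
q(g(6))*1006 = √(-5 - 3/2*6)*1006 = √(-5 - 9)*1006 = √(-14)*1006 = (I*√14)*1006 = 1006*I*√14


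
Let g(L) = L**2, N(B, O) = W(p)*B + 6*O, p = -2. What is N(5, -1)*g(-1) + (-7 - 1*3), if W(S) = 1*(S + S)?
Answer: -36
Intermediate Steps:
W(S) = 2*S (W(S) = 1*(2*S) = 2*S)
N(B, O) = -4*B + 6*O (N(B, O) = (2*(-2))*B + 6*O = -4*B + 6*O)
N(5, -1)*g(-1) + (-7 - 1*3) = (-4*5 + 6*(-1))*(-1)**2 + (-7 - 1*3) = (-20 - 6)*1 + (-7 - 3) = -26*1 - 10 = -26 - 10 = -36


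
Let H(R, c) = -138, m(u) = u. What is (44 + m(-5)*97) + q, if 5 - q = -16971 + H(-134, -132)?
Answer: 16673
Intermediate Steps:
q = 17114 (q = 5 - (-16971 - 138) = 5 - 1*(-17109) = 5 + 17109 = 17114)
(44 + m(-5)*97) + q = (44 - 5*97) + 17114 = (44 - 485) + 17114 = -441 + 17114 = 16673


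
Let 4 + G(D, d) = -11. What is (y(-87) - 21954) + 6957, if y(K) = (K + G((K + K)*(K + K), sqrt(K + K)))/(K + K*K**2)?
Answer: -1646145688/109765 ≈ -14997.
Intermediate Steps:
G(D, d) = -15 (G(D, d) = -4 - 11 = -15)
y(K) = (-15 + K)/(K + K**3) (y(K) = (K - 15)/(K + K*K**2) = (-15 + K)/(K + K**3))
(y(-87) - 21954) + 6957 = ((-15 - 87)/(-87 + (-87)**3) - 21954) + 6957 = (-102/(-87 - 658503) - 21954) + 6957 = (-102/(-658590) - 21954) + 6957 = (-1/658590*(-102) - 21954) + 6957 = (17/109765 - 21954) + 6957 = -2409780793/109765 + 6957 = -1646145688/109765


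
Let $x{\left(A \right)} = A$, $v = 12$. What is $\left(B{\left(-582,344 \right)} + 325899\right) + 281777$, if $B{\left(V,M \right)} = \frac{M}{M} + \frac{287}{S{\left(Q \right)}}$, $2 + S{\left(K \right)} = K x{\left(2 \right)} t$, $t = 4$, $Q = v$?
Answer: $\frac{57121925}{94} \approx 6.0768 \cdot 10^{5}$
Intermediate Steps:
$Q = 12$
$S{\left(K \right)} = -2 + 8 K$ ($S{\left(K \right)} = -2 + K 2 \cdot 4 = -2 + 2 K 4 = -2 + 8 K$)
$B{\left(V,M \right)} = \frac{381}{94}$ ($B{\left(V,M \right)} = \frac{M}{M} + \frac{287}{-2 + 8 \cdot 12} = 1 + \frac{287}{-2 + 96} = 1 + \frac{287}{94} = \frac{381}{94}$)
$\left(B{\left(-582,344 \right)} + 325899\right) + 281777 = \left(\frac{381}{94} + 325899\right) + 281777 = \frac{30634887}{94} + 281777 = \frac{57121925}{94}$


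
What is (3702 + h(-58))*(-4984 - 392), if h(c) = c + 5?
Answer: -19617024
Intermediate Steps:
h(c) = 5 + c
(3702 + h(-58))*(-4984 - 392) = (3702 + (5 - 58))*(-4984 - 392) = (3702 - 53)*(-5376) = 3649*(-5376) = -19617024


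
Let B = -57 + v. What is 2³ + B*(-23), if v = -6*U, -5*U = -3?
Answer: 7009/5 ≈ 1401.8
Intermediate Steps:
U = ⅗ (U = -⅕*(-3) = ⅗ ≈ 0.60000)
v = -18/5 (v = -6*⅗ = -18/5 ≈ -3.6000)
B = -303/5 (B = -57 - 18/5 = -303/5 ≈ -60.600)
2³ + B*(-23) = 2³ - 303/5*(-23) = 8 + 6969/5 = 7009/5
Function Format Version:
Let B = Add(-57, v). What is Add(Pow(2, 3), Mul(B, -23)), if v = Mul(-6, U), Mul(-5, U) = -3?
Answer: Rational(7009, 5) ≈ 1401.8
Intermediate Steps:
U = Rational(3, 5) (U = Mul(Rational(-1, 5), -3) = Rational(3, 5) ≈ 0.60000)
v = Rational(-18, 5) (v = Mul(-6, Rational(3, 5)) = Rational(-18, 5) ≈ -3.6000)
B = Rational(-303, 5) (B = Add(-57, Rational(-18, 5)) = Rational(-303, 5) ≈ -60.600)
Add(Pow(2, 3), Mul(B, -23)) = Add(Pow(2, 3), Mul(Rational(-303, 5), -23)) = Add(8, Rational(6969, 5)) = Rational(7009, 5)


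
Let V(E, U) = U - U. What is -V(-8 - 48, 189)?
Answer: 0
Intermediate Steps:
V(E, U) = 0
-V(-8 - 48, 189) = -1*0 = 0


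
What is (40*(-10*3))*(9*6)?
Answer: -64800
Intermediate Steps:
(40*(-10*3))*(9*6) = (40*(-30))*54 = -1200*54 = -64800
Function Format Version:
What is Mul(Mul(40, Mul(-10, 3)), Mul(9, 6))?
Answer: -64800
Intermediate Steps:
Mul(Mul(40, Mul(-10, 3)), Mul(9, 6)) = Mul(Mul(40, -30), 54) = Mul(-1200, 54) = -64800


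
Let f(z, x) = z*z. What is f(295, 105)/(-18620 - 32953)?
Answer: -87025/51573 ≈ -1.6874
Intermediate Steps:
f(z, x) = z²
f(295, 105)/(-18620 - 32953) = 295²/(-18620 - 32953) = 87025/(-51573) = 87025*(-1/51573) = -87025/51573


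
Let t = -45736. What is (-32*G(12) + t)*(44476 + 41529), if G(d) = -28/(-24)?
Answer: -11810206600/3 ≈ -3.9367e+9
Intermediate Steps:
G(d) = 7/6 (G(d) = -28*(-1/24) = 7/6)
(-32*G(12) + t)*(44476 + 41529) = (-32*7/6 - 45736)*(44476 + 41529) = (-112/3 - 45736)*86005 = -137320/3*86005 = -11810206600/3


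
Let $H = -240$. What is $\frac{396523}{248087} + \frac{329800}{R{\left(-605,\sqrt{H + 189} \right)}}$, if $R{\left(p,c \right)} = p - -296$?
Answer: $- \frac{81696566993}{76658883} \approx -1065.7$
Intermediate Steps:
$R{\left(p,c \right)} = 296 + p$ ($R{\left(p,c \right)} = p + 296 = 296 + p$)
$\frac{396523}{248087} + \frac{329800}{R{\left(-605,\sqrt{H + 189} \right)}} = \frac{396523}{248087} + \frac{329800}{296 - 605} = 396523 \cdot \frac{1}{248087} + \frac{329800}{-309} = \frac{396523}{248087} + 329800 \left(- \frac{1}{309}\right) = \frac{396523}{248087} - \frac{329800}{309} = - \frac{81696566993}{76658883}$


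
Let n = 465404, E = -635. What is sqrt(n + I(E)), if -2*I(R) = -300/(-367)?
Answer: sqrt(62684744306)/367 ≈ 682.21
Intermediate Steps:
I(R) = -150/367 (I(R) = -(-150)/(-367) = -(-150)*(-1)/367 = -1/2*300/367 = -150/367)
sqrt(n + I(E)) = sqrt(465404 - 150/367) = sqrt(170803118/367) = sqrt(62684744306)/367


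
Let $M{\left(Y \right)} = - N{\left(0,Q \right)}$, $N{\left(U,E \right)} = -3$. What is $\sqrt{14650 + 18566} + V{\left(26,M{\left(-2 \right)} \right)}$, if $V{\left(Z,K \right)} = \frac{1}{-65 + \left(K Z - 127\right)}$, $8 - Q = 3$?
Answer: $- \frac{1}{114} + 8 \sqrt{519} \approx 182.24$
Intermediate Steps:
$Q = 5$ ($Q = 8 - 3 = 5$)
$M{\left(Y \right)} = 3$ ($M{\left(Y \right)} = \left(-1\right) \left(-3\right) = 3$)
$V{\left(Z,K \right)} = \frac{1}{-192 + K Z}$ ($V{\left(Z,K \right)} = \frac{1}{-65 + \left(-127 + K Z\right)} = \frac{1}{-192 + K Z}$)
$\sqrt{14650 + 18566} + V{\left(26,M{\left(-2 \right)} \right)} = \sqrt{14650 + 18566} + \frac{1}{-192 + 3 \cdot 26} = \sqrt{33216} + \frac{1}{-192 + 78} = 8 \sqrt{519} + \frac{1}{-114} = 8 \sqrt{519} - \frac{1}{114} = - \frac{1}{114} + 8 \sqrt{519}$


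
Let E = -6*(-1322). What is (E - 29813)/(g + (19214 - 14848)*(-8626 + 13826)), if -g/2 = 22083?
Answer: -21881/22659034 ≈ -0.00096566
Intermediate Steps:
g = -44166 (g = -2*22083 = -44166)
E = 7932
(E - 29813)/(g + (19214 - 14848)*(-8626 + 13826)) = (7932 - 29813)/(-44166 + (19214 - 14848)*(-8626 + 13826)) = -21881/(-44166 + 4366*5200) = -21881/(-44166 + 22703200) = -21881/22659034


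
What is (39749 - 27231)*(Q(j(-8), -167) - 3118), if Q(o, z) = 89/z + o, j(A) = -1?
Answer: -6521402316/167 ≈ -3.9050e+7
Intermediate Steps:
Q(o, z) = o + 89/z
(39749 - 27231)*(Q(j(-8), -167) - 3118) = (39749 - 27231)*((-1 + 89/(-167)) - 3118) = 12518*((-1 + 89*(-1/167)) - 3118) = 12518*((-1 - 89/167) - 3118) = 12518*(-256/167 - 3118) = 12518*(-520962/167) = -6521402316/167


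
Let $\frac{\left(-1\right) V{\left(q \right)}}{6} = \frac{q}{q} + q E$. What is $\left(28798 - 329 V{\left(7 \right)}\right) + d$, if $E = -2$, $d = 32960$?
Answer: $36096$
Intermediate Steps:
$V{\left(q \right)} = -6 + 12 q$ ($V{\left(q \right)} = - 6 \left(\frac{q}{q} + q \left(-2\right)\right) = - 6 \left(1 - 2 q\right) = -6 + 12 q$)
$\left(28798 - 329 V{\left(7 \right)}\right) + d = \left(28798 - 329 \left(-6 + 12 \cdot 7\right)\right) + 32960 = \left(28798 - 329 \left(-6 + 84\right)\right) + 32960 = \left(28798 - 25662\right) + 32960 = 3136 + 32960 = 36096$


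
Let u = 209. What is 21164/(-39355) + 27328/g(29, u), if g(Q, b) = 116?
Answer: 268259604/1141295 ≈ 235.05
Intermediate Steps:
21164/(-39355) + 27328/g(29, u) = 21164/(-39355) + 27328/116 = 21164*(-1/39355) + 27328*(1/116) = -21164/39355 + 6832/29 = 268259604/1141295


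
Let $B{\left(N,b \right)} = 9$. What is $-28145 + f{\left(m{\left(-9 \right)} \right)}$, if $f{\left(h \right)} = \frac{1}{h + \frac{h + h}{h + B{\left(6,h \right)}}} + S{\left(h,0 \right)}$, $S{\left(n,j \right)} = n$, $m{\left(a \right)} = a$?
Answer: $-28154$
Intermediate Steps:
$f{\left(h \right)} = h + \frac{1}{h + \frac{2 h}{9 + h}}$ ($f{\left(h \right)} = \frac{1}{h + \frac{h + h}{h + 9}} + h = \frac{1}{h + \frac{2 h}{9 + h}} + h = h + \frac{1}{h + \frac{2 h}{9 + h}}$)
$-28145 + f{\left(m{\left(-9 \right)} \right)} = -28145 + \frac{9 - 9 + \left(-9\right)^{3} + 11 \left(-9\right)^{2}}{\left(-9\right) \left(11 - 9\right)} = -28145 - \frac{9 - 9 - 729 + 11 \cdot 81}{9 \cdot 2} = -28145 - \frac{9 - 9 - 729 + 891}{18} = -28145 - \frac{1}{18} \cdot 162 = -28145 - 9 = -28154$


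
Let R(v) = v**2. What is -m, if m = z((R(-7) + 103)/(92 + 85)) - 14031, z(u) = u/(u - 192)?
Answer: 59337118/4229 ≈ 14031.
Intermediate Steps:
z(u) = u/(-192 + u)
m = -59337118/4229 (m = (((-7)**2 + 103)/(92 + 85))/(-192 + ((-7)**2 + 103)/(92 + 85)) - 14031 = ((49 + 103)/177)/(-192 + (49 + 103)/177) - 14031 = (152*(1/177))/(-192 + 152*(1/177)) - 14031 = 152/(177*(-192 + 152/177)) - 14031 = 152/(177*(-33832/177)) - 14031 = (152/177)*(-177/33832) - 14031 = -19/4229 - 14031 = -59337118/4229 ≈ -14031.)
-m = -1*(-59337118/4229) = 59337118/4229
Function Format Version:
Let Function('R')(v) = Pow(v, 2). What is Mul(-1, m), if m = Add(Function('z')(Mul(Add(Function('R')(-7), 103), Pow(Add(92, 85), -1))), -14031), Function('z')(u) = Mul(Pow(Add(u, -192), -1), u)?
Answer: Rational(59337118, 4229) ≈ 14031.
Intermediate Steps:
Function('z')(u) = Mul(u, Pow(Add(-192, u), -1)) (Function('z')(u) = Mul(Pow(Add(-192, u), -1), u) = Mul(u, Pow(Add(-192, u), -1)))
m = Rational(-59337118, 4229) (m = Add(Mul(Mul(Add(Pow(-7, 2), 103), Pow(Add(92, 85), -1)), Pow(Add(-192, Mul(Add(Pow(-7, 2), 103), Pow(Add(92, 85), -1))), -1)), -14031) = Add(Mul(Mul(Add(49, 103), Pow(177, -1)), Pow(Add(-192, Mul(Add(49, 103), Pow(177, -1))), -1)), -14031) = Add(Mul(Mul(152, Rational(1, 177)), Pow(Add(-192, Mul(152, Rational(1, 177))), -1)), -14031) = Add(Mul(Rational(152, 177), Pow(Add(-192, Rational(152, 177)), -1)), -14031) = Add(Mul(Rational(152, 177), Pow(Rational(-33832, 177), -1)), -14031) = Add(Mul(Rational(152, 177), Rational(-177, 33832)), -14031) = Add(Rational(-19, 4229), -14031) = Rational(-59337118, 4229) ≈ -14031.)
Mul(-1, m) = Mul(-1, Rational(-59337118, 4229)) = Rational(59337118, 4229)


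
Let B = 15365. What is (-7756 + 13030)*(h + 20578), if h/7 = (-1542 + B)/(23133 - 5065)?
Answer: 980700471405/9034 ≈ 1.0856e+8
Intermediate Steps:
h = 96761/18068 (h = 7*((-1542 + 15365)/(23133 - 5065)) = 7*(13823/18068) = 96761/18068 ≈ 5.3554)
(-7756 + 13030)*(h + 20578) = (-7756 + 13030)*(96761/18068 + 20578) = 5274*(371900065/18068) = 980700471405/9034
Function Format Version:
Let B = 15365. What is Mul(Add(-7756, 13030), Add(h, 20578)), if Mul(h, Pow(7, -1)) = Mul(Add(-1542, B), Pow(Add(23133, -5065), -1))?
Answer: Rational(980700471405, 9034) ≈ 1.0856e+8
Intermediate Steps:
h = Rational(96761, 18068) (h = Mul(7, Mul(Add(-1542, 15365), Pow(Add(23133, -5065), -1))) = Mul(7, Mul(13823, Pow(18068, -1))) = Mul(7, Mul(13823, Rational(1, 18068))) = Mul(7, Rational(13823, 18068)) = Rational(96761, 18068) ≈ 5.3554)
Mul(Add(-7756, 13030), Add(h, 20578)) = Mul(Add(-7756, 13030), Add(Rational(96761, 18068), 20578)) = Mul(5274, Rational(371900065, 18068)) = Rational(980700471405, 9034)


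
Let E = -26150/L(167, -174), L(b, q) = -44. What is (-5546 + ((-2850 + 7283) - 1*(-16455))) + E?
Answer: 350599/22 ≈ 15936.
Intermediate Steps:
E = 13075/22 (E = -26150/(-44) = -26150*(-1/44) = 13075/22 ≈ 594.32)
(-5546 + ((-2850 + 7283) - 1*(-16455))) + E = (-5546 + ((-2850 + 7283) - 1*(-16455))) + 13075/22 = (-5546 + (4433 + 16455)) + 13075/22 = (-5546 + 20888) + 13075/22 = 15342 + 13075/22 = 350599/22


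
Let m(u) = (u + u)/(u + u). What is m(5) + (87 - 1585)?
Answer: -1497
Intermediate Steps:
m(u) = 1 (m(u) = (2*u)/((2*u)) = (2*u)*(1/(2*u)) = 1)
m(5) + (87 - 1585) = 1 + (87 - 1585) = 1 - 1498 = -1497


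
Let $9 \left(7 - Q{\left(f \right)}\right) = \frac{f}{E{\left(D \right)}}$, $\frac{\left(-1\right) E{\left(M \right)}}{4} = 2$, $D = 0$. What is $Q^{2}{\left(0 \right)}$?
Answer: $49$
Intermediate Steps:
$E{\left(M \right)} = -8$ ($E{\left(M \right)} = \left(-4\right) 2 = -8$)
$Q{\left(f \right)} = 7 + \frac{f}{72}$ ($Q{\left(f \right)} = 7 - \frac{f \frac{1}{-8}}{9} = 7 - \frac{f \left(- \frac{1}{8}\right)}{9} = 7 - \frac{\left(- \frac{1}{8}\right) f}{9} = 7 + \frac{f}{72}$)
$Q^{2}{\left(0 \right)} = \left(7 + \frac{1}{72} \cdot 0\right)^{2} = \left(7 + 0\right)^{2} = 7^{2} = 49$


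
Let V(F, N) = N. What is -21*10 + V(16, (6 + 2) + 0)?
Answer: -202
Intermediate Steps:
-21*10 + V(16, (6 + 2) + 0) = -21*10 + ((6 + 2) + 0) = -210 + (8 + 0) = -210 + 8 = -202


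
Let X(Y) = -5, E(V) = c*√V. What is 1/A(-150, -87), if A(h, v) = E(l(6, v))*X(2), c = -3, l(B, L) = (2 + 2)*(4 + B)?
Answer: √10/300 ≈ 0.010541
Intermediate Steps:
l(B, L) = 16 + 4*B (l(B, L) = 4*(4 + B) = 16 + 4*B)
E(V) = -3*√V
A(h, v) = 30*√10 (A(h, v) = -3*√(16 + 4*6)*(-5) = -3*√(16 + 24)*(-5) = -6*√10*(-5) = 30*√10)
1/A(-150, -87) = 1/(30*√10) = √10/300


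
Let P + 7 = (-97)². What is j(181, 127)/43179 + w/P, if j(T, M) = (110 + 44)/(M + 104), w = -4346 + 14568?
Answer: 220691003/202984479 ≈ 1.0872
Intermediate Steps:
P = 9402 (P = -7 + (-97)² = -7 + 9409 = 9402)
w = 10222
j(T, M) = 154/(104 + M)
j(181, 127)/43179 + w/P = (154/(104 + 127))/43179 + 10222/9402 = (154/231)*(1/43179) + 10222*(1/9402) = (154*(1/231))*(1/43179) + 5111/4701 = (⅔)*(1/43179) + 5111/4701 = 2/129537 + 5111/4701 = 220691003/202984479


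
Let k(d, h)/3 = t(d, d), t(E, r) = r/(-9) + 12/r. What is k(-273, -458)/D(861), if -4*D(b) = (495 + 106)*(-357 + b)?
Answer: -8269/6891066 ≈ -0.0012000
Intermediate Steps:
t(E, r) = 12/r - r/9 (t(E, r) = r*(-⅑) + 12/r = -r/9 + 12/r = 12/r - r/9)
k(d, h) = 36/d - d/3 (k(d, h) = 3*(12/d - d/9) = 36/d - d/3)
D(b) = 214557/4 - 601*b/4 (D(b) = -(495 + 106)*(-357 + b)/4 = -601*(-357 + b)/4 = -(-214557 + 601*b)/4 = 214557/4 - 601*b/4)
k(-273, -458)/D(861) = (36/(-273) - ⅓*(-273))/(214557/4 - 601/4*861) = (36*(-1/273) + 91)/(214557/4 - 517461/4) = (-12/91 + 91)/(-75726) = (8269/91)*(-1/75726) = -8269/6891066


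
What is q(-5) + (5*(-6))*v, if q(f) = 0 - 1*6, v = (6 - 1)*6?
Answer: -906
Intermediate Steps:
v = 30 (v = 5*6 = 30)
q(f) = -6 (q(f) = 0 - 6 = -6)
q(-5) + (5*(-6))*v = -6 + (5*(-6))*30 = -6 - 30*30 = -6 - 900 = -906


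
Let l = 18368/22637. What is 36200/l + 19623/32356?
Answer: 828587149427/18572344 ≈ 44614.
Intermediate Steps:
l = 18368/22637 (l = 18368*(1/22637) = 18368/22637 ≈ 0.81141)
36200/l + 19623/32356 = 36200/(18368/22637) + 19623/32356 = 36200*(22637/18368) + 19623*(1/32356) = 102432425/2296 + 19623/32356 = 828587149427/18572344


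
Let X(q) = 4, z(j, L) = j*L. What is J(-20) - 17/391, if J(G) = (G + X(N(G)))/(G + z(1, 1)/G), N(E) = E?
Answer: 6959/9223 ≈ 0.75453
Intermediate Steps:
z(j, L) = L*j
J(G) = (4 + G)/(G + 1/G) (J(G) = (G + 4)/(G + (1*1)/G) = (4 + G)/(G + 1/G))
J(-20) - 17/391 = -20*(4 - 20)/(1 + (-20)²) - 17/391 = -20*(-16)/(1 + 400) - 17*1/391 = -20*(-16)/401 - 1/23 = -20*1/401*(-16) - 1/23 = 320/401 - 1/23 = 6959/9223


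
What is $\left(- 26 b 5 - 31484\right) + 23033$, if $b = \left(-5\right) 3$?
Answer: $-6501$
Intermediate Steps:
$b = -15$
$\left(- 26 b 5 - 31484\right) + 23033 = \left(\left(-26\right) \left(-15\right) 5 - 31484\right) + 23033 = \left(390 \cdot 5 - 31484\right) + 23033 = \left(1950 - 31484\right) + 23033 = -29534 + 23033 = -6501$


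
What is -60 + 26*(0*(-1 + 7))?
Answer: -60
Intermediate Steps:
-60 + 26*(0*(-1 + 7)) = -60 + 26*(0*6) = -60 + 26*0 = -60 + 0 = -60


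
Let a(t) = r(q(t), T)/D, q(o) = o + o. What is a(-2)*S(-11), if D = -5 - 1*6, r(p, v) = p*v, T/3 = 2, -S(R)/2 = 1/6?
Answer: -8/11 ≈ -0.72727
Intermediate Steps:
S(R) = -⅓ (S(R) = -2/6 = -2*⅙ = -⅓)
q(o) = 2*o
T = 6 (T = 3*2 = 6)
D = -11 (D = -5 - 6 = -11)
a(t) = -12*t/11 (a(t) = ((2*t)*6)/(-11) = (12*t)*(-1/11) = -12*t/11)
a(-2)*S(-11) = -12/11*(-2)*(-⅓) = (24/11)*(-⅓) = -8/11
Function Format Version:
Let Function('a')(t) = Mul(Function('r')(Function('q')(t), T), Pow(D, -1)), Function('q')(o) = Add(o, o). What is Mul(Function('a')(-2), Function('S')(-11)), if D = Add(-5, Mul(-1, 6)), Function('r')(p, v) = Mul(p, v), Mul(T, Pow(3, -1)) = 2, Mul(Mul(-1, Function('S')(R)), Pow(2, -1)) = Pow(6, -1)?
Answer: Rational(-8, 11) ≈ -0.72727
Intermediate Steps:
Function('S')(R) = Rational(-1, 3) (Function('S')(R) = Mul(-2, Pow(6, -1)) = Mul(-2, Rational(1, 6)) = Rational(-1, 3))
Function('q')(o) = Mul(2, o)
T = 6 (T = Mul(3, 2) = 6)
D = -11 (D = Add(-5, -6) = -11)
Function('a')(t) = Mul(Rational(-12, 11), t) (Function('a')(t) = Mul(Mul(Mul(2, t), 6), Pow(-11, -1)) = Mul(Mul(12, t), Rational(-1, 11)) = Mul(Rational(-12, 11), t))
Mul(Function('a')(-2), Function('S')(-11)) = Mul(Mul(Rational(-12, 11), -2), Rational(-1, 3)) = Mul(Rational(24, 11), Rational(-1, 3)) = Rational(-8, 11)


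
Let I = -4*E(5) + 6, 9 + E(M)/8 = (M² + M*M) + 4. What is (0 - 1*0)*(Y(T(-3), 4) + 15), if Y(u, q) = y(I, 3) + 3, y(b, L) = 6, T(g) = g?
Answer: 0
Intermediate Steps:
E(M) = -40 + 16*M² (E(M) = -72 + 8*((M² + M*M) + 4) = -72 + 8*((M² + M²) + 4) = -72 + 8*(2*M² + 4) = -72 + 8*(4 + 2*M²) = -72 + (32 + 16*M²) = -40 + 16*M²)
I = -1434 (I = -4*(-40 + 16*5²) + 6 = -4*(-40 + 16*25) + 6 = -4*(-40 + 400) + 6 = -4*360 + 6 = -1440 + 6 = -1434)
Y(u, q) = 9 (Y(u, q) = 6 + 3 = 9)
(0 - 1*0)*(Y(T(-3), 4) + 15) = (0 - 1*0)*(9 + 15) = (0 + 0)*24 = 0*24 = 0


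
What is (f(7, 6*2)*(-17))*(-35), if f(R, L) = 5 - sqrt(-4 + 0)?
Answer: 2975 - 1190*I ≈ 2975.0 - 1190.0*I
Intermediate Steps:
f(R, L) = 5 - 2*I (f(R, L) = 5 - sqrt(-4) = 5 - 2*I)
(f(7, 6*2)*(-17))*(-35) = ((5 - 2*I)*(-17))*(-35) = (-85 + 34*I)*(-35) = 2975 - 1190*I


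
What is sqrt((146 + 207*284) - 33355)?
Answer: sqrt(25579) ≈ 159.93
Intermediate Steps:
sqrt((146 + 207*284) - 33355) = sqrt((146 + 58788) - 33355) = sqrt(58934 - 33355) = sqrt(25579)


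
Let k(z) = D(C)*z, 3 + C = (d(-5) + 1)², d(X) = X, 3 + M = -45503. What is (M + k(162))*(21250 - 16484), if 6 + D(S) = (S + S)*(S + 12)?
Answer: 280345652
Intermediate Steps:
M = -45506 (M = -3 - 45503 = -45506)
C = 13 (C = -3 + (-5 + 1)² = -3 + (-4)² = -3 + 16 = 13)
D(S) = -6 + 2*S*(12 + S) (D(S) = -6 + (S + S)*(S + 12) = -6 + (2*S)*(12 + S) = -6 + 2*S*(12 + S))
k(z) = 644*z (k(z) = (-6 + 2*13² + 24*13)*z = (-6 + 2*169 + 312)*z = (-6 + 338 + 312)*z = 644*z)
(M + k(162))*(21250 - 16484) = (-45506 + 644*162)*(21250 - 16484) = (-45506 + 104328)*4766 = 58822*4766 = 280345652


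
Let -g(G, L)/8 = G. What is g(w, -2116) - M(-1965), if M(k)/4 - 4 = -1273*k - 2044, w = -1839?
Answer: -9982908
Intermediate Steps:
M(k) = -8160 - 5092*k (M(k) = 16 + 4*(-1273*k - 2044) = 16 + 4*(-2044 - 1273*k) = 16 + (-8176 - 5092*k) = -8160 - 5092*k)
g(G, L) = -8*G
g(w, -2116) - M(-1965) = -8*(-1839) - (-8160 - 5092*(-1965)) = 14712 - (-8160 + 10005780) = 14712 - 1*9997620 = 14712 - 9997620 = -9982908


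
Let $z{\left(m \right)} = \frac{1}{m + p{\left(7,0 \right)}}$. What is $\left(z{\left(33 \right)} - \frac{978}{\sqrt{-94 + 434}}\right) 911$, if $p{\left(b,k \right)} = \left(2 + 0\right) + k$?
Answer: $\frac{911}{35} - \frac{445479 \sqrt{85}}{85} \approx -48293.0$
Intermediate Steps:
$p{\left(b,k \right)} = 2 + k$
$z{\left(m \right)} = \frac{1}{2 + m}$ ($z{\left(m \right)} = \frac{1}{m + \left(2 + 0\right)} = \frac{1}{m + 2} = \frac{1}{2 + m}$)
$\left(z{\left(33 \right)} - \frac{978}{\sqrt{-94 + 434}}\right) 911 = \left(\frac{1}{2 + 33} - \frac{978}{\sqrt{-94 + 434}}\right) 911 = \left(\frac{1}{35} - \frac{978}{\sqrt{340}}\right) 911 = \left(\frac{1}{35} - \frac{978}{2 \sqrt{85}}\right) 911 = \left(\frac{1}{35} - 978 \frac{\sqrt{85}}{170}\right) 911 = \left(\frac{1}{35} - \frac{489 \sqrt{85}}{85}\right) 911 = \frac{911}{35} - \frac{445479 \sqrt{85}}{85}$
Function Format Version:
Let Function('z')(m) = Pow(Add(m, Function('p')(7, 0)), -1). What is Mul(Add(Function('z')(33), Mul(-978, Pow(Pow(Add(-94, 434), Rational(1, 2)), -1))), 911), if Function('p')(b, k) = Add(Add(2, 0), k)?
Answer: Add(Rational(911, 35), Mul(Rational(-445479, 85), Pow(85, Rational(1, 2)))) ≈ -48293.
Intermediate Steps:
Function('p')(b, k) = Add(2, k)
Function('z')(m) = Pow(Add(2, m), -1) (Function('z')(m) = Pow(Add(m, Add(2, 0)), -1) = Pow(Add(m, 2), -1) = Pow(Add(2, m), -1))
Mul(Add(Function('z')(33), Mul(-978, Pow(Pow(Add(-94, 434), Rational(1, 2)), -1))), 911) = Mul(Add(Pow(Add(2, 33), -1), Mul(-978, Pow(Pow(Add(-94, 434), Rational(1, 2)), -1))), 911) = Mul(Add(Pow(35, -1), Mul(-978, Pow(Pow(340, Rational(1, 2)), -1))), 911) = Mul(Add(Rational(1, 35), Mul(-978, Pow(Mul(2, Pow(85, Rational(1, 2))), -1))), 911) = Mul(Add(Rational(1, 35), Mul(-978, Mul(Rational(1, 170), Pow(85, Rational(1, 2))))), 911) = Mul(Add(Rational(1, 35), Mul(Rational(-489, 85), Pow(85, Rational(1, 2)))), 911) = Add(Rational(911, 35), Mul(Rational(-445479, 85), Pow(85, Rational(1, 2))))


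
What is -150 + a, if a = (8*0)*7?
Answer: -150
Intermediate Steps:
a = 0 (a = 0*7 = 0)
-150 + a = -150 + 0 = -150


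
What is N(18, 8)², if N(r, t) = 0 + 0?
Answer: 0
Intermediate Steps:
N(r, t) = 0
N(18, 8)² = 0² = 0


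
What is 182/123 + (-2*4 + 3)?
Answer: -433/123 ≈ -3.5203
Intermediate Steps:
182/123 + (-2*4 + 3) = 182*(1/123) + (-8 + 3) = 182/123 - 5 = -433/123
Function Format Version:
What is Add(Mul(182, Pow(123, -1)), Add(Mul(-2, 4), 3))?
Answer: Rational(-433, 123) ≈ -3.5203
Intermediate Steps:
Add(Mul(182, Pow(123, -1)), Add(Mul(-2, 4), 3)) = Add(Mul(182, Rational(1, 123)), Add(-8, 3)) = Add(Rational(182, 123), -5) = Rational(-433, 123)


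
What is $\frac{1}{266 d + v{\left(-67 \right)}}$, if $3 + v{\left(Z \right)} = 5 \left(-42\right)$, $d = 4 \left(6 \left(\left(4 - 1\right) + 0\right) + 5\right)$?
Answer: $\frac{1}{24259} \approx 4.1222 \cdot 10^{-5}$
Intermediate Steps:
$d = 92$ ($d = 4 \left(6 \left(3 + 0\right) + 5\right) = 4 \left(6 \cdot 3 + 5\right) = 4 \left(18 + 5\right) = 4 \cdot 23 = 92$)
$v{\left(Z \right)} = -213$ ($v{\left(Z \right)} = -3 + 5 \left(-42\right) = -3 - 210 = -213$)
$\frac{1}{266 d + v{\left(-67 \right)}} = \frac{1}{266 \cdot 92 - 213} = \frac{1}{24472 - 213} = \frac{1}{24259}$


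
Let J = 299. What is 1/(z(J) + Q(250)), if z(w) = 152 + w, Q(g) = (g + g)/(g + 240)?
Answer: 49/22149 ≈ 0.0022123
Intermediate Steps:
Q(g) = 2*g/(240 + g) (Q(g) = (2*g)/(240 + g) = 2*g/(240 + g))
1/(z(J) + Q(250)) = 1/((152 + 299) + 2*250/(240 + 250)) = 1/(451 + 2*250/490) = 1/(451 + 2*250*(1/490)) = 1/(451 + 50/49) = 1/(22149/49) = 49/22149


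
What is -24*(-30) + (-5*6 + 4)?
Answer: 694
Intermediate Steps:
-24*(-30) + (-5*6 + 4) = 720 + (-30 + 4) = 720 - 26 = 694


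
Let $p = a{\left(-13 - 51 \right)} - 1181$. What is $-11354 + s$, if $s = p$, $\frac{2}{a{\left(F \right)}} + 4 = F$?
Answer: $- \frac{426191}{34} \approx -12535.0$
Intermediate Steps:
$a{\left(F \right)} = \frac{2}{-4 + F}$
$p = - \frac{40155}{34}$ ($p = \frac{2}{-4 - 64} - 1181 = \frac{2}{-68} - 1181 = 2 \left(- \frac{1}{68}\right) - 1181 = - \frac{1}{34} - 1181 = - \frac{40155}{34} \approx -1181.0$)
$s = - \frac{40155}{34} \approx -1181.0$
$-11354 + s = -11354 - \frac{40155}{34} = - \frac{426191}{34}$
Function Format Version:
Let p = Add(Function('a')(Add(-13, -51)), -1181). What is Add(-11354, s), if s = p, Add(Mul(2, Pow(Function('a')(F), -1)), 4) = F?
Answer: Rational(-426191, 34) ≈ -12535.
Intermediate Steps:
Function('a')(F) = Mul(2, Pow(Add(-4, F), -1))
p = Rational(-40155, 34) (p = Add(Mul(2, Pow(Add(-4, Add(-13, -51)), -1)), -1181) = Add(Mul(2, Pow(Add(-4, -64), -1)), -1181) = Add(Mul(2, Pow(-68, -1)), -1181) = Add(Mul(2, Rational(-1, 68)), -1181) = Add(Rational(-1, 34), -1181) = Rational(-40155, 34) ≈ -1181.0)
s = Rational(-40155, 34) ≈ -1181.0
Add(-11354, s) = Add(-11354, Rational(-40155, 34)) = Rational(-426191, 34)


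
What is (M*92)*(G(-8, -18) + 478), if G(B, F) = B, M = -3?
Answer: -129720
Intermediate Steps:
(M*92)*(G(-8, -18) + 478) = (-3*92)*(-8 + 478) = -276*470 = -129720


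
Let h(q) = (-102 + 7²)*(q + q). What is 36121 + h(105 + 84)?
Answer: 16087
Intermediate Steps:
h(q) = -106*q (h(q) = (-102 + 49)*(2*q) = -106*q)
36121 + h(105 + 84) = 36121 - 106*(105 + 84) = 36121 - 106*189 = 36121 - 20034 = 16087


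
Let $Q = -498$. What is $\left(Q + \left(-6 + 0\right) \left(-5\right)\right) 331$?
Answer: $-154908$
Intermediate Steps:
$\left(Q + \left(-6 + 0\right) \left(-5\right)\right) 331 = \left(-498 + \left(-6 + 0\right) \left(-5\right)\right) 331 = \left(-498 - -30\right) 331 = \left(-498 + 30\right) 331 = \left(-468\right) 331 = -154908$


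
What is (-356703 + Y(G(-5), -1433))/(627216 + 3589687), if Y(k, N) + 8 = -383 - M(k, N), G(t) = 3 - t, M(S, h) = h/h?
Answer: -357095/4216903 ≈ -0.084682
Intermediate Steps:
M(S, h) = 1
Y(k, N) = -392 (Y(k, N) = -8 + (-383 - 1*1) = -8 + (-383 - 1) = -8 - 384 = -392)
(-356703 + Y(G(-5), -1433))/(627216 + 3589687) = (-356703 - 392)/(627216 + 3589687) = -357095/4216903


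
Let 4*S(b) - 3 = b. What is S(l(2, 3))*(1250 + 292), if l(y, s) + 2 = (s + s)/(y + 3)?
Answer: 8481/10 ≈ 848.10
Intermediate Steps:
l(y, s) = -2 + 2*s/(3 + y) (l(y, s) = -2 + (s + s)/(y + 3) = -2 + (2*s)/(3 + y) = -2 + 2*s/(3 + y))
S(b) = 3/4 + b/4
S(l(2, 3))*(1250 + 292) = (3/4 + (2*(-3 + 3 - 1*2)/(3 + 2))/4)*(1250 + 292) = (3/4 + (2*(-3 + 3 - 2)/5)/4)*1542 = (3/4 + (2*(1/5)*(-2))/4)*1542 = (3/4 + (1/4)*(-4/5))*1542 = (3/4 - 1/5)*1542 = (11/20)*1542 = 8481/10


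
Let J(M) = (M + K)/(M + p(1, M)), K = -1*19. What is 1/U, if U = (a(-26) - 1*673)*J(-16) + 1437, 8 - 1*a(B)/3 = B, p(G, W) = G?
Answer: 3/314 ≈ 0.0095541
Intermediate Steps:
K = -19
a(B) = 24 - 3*B
J(M) = (-19 + M)/(1 + M) (J(M) = (M - 19)/(M + 1) = (-19 + M)/(1 + M))
U = 314/3 (U = ((24 - 3*(-26)) - 1*673)*((-19 - 16)/(1 - 16)) + 1437 = ((24 + 78) - 673)*(-35/(-15)) + 1437 = (102 - 673)*(-1/15*(-35)) + 1437 = -571*7/3 + 1437 = -3997/3 + 1437 = 314/3 ≈ 104.67)
1/U = 1/(314/3) = 3/314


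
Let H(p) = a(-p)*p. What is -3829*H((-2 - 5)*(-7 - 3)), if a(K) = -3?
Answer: 804090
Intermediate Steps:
H(p) = -3*p
-3829*H((-2 - 5)*(-7 - 3)) = -(-11487)*(-2 - 5)*(-7 - 3) = -(-11487)*(-7*(-10)) = -(-11487)*70 = -3829*(-210) = 804090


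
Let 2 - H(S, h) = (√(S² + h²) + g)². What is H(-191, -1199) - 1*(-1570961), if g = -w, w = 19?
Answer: 96520 + 38*√1474082 ≈ 1.4266e+5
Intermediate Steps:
g = -19 (g = -1*19 = -19)
H(S, h) = 2 - (-19 + √(S² + h²))² (H(S, h) = 2 - (√(S² + h²) - 19)² = 2 - (-19 + √(S² + h²))²)
H(-191, -1199) - 1*(-1570961) = (2 - (-19 + √((-191)² + (-1199)²))²) - 1*(-1570961) = (2 - (-19 + √(36481 + 1437601))²) + 1570961 = (2 - (-19 + √1474082)²) + 1570961 = 1570963 - (-19 + √1474082)²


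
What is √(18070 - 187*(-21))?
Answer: √21997 ≈ 148.31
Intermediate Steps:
√(18070 - 187*(-21)) = √(18070 + 3927) = √21997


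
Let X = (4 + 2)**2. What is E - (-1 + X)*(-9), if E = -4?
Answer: 311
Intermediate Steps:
X = 36 (X = 6**2 = 36)
E - (-1 + X)*(-9) = -4 - (-1 + 36)*(-9) = -4 - 1*35*(-9) = -4 - 35*(-9) = -4 + 315 = 311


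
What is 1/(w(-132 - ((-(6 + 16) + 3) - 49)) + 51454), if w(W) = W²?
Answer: 1/55550 ≈ 1.8002e-5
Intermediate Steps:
1/(w(-132 - ((-(6 + 16) + 3) - 49)) + 51454) = 1/((-132 - ((-(6 + 16) + 3) - 49))² + 51454) = 1/((-132 - ((-1*22 + 3) - 49))² + 51454) = 1/((-132 - ((-22 + 3) - 49))² + 51454) = 1/((-132 - (-19 - 49))² + 51454) = 1/((-132 - 1*(-68))² + 51454) = 1/((-132 + 68)² + 51454) = 1/((-64)² + 51454) = 1/(4096 + 51454) = 1/55550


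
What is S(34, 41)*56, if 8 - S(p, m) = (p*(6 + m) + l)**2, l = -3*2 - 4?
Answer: -141217216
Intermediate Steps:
l = -10 (l = -6 - 4 = -10)
S(p, m) = 8 - (-10 + p*(6 + m))**2 (S(p, m) = 8 - (p*(6 + m) - 10)**2 = 8 - (-10 + p*(6 + m))**2)
S(34, 41)*56 = (8 - (-10 + 6*34 + 41*34)**2)*56 = (8 - (-10 + 204 + 1394)**2)*56 = (8 - 1*1588**2)*56 = (8 - 1*2521744)*56 = (8 - 2521744)*56 = -2521736*56 = -141217216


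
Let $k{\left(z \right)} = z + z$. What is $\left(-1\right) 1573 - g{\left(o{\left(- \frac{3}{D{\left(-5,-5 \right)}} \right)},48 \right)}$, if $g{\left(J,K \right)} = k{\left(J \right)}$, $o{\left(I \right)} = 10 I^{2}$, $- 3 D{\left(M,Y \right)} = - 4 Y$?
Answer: $- \frac{31541}{20} \approx -1577.1$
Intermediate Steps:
$D{\left(M,Y \right)} = \frac{4 Y}{3}$ ($D{\left(M,Y \right)} = - \frac{\left(-4\right) Y}{3} = \frac{4 Y}{3}$)
$k{\left(z \right)} = 2 z$
$g{\left(J,K \right)} = 2 J$
$\left(-1\right) 1573 - g{\left(o{\left(- \frac{3}{D{\left(-5,-5 \right)}} \right)},48 \right)} = \left(-1\right) 1573 - 2 \cdot 10 \left(- \frac{3}{\frac{4}{3} \left(-5\right)}\right)^{2} = -1573 - 2 \cdot 10 \left(- \frac{3}{- \frac{20}{3}}\right)^{2} = -1573 - 2 \cdot 10 \left(\left(-3\right) \left(- \frac{3}{20}\right)\right)^{2} = -1573 - 2 \cdot 10 \left(\frac{9}{20}\right)^{2} = -1573 - 2 \cdot 10 \cdot \frac{81}{400} = -1573 - 2 \cdot \frac{81}{40} = -1573 - \frac{81}{20} = - \frac{31541}{20}$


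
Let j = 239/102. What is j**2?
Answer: 57121/10404 ≈ 5.4903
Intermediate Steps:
j = 239/102 (j = 239*(1/102) = 239/102 ≈ 2.3431)
j**2 = (239/102)**2 = 57121/10404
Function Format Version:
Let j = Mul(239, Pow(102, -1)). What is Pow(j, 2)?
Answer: Rational(57121, 10404) ≈ 5.4903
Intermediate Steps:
j = Rational(239, 102) (j = Mul(239, Rational(1, 102)) = Rational(239, 102) ≈ 2.3431)
Pow(j, 2) = Pow(Rational(239, 102), 2) = Rational(57121, 10404)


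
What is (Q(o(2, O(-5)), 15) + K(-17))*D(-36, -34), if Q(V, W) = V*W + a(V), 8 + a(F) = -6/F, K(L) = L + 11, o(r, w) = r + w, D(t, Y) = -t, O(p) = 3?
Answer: 10764/5 ≈ 2152.8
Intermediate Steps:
K(L) = 11 + L
a(F) = -8 - 6/F
Q(V, W) = -8 - 6/V + V*W (Q(V, W) = V*W + (-8 - 6/V) = -8 - 6/V + V*W)
(Q(o(2, O(-5)), 15) + K(-17))*D(-36, -34) = ((-8 - 6/(2 + 3) + (2 + 3)*15) + (11 - 17))*(-1*(-36)) = ((-8 - 6/5 + 5*15) - 6)*36 = ((-8 - 6*⅕ + 75) - 6)*36 = ((-8 - 6/5 + 75) - 6)*36 = (329/5 - 6)*36 = (299/5)*36 = 10764/5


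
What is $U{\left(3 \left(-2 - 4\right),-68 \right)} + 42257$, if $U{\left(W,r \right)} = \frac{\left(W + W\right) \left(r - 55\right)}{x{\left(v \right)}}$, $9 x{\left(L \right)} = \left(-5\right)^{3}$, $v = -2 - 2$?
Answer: $\frac{5242273}{125} \approx 41938.0$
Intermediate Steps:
$v = -4$ ($v = -2 - 2 = -4$)
$x{\left(L \right)} = - \frac{125}{9}$ ($x{\left(L \right)} = \frac{\left(-5\right)^{3}}{9} = \frac{1}{9} \left(-125\right) = - \frac{125}{9}$)
$U{\left(W,r \right)} = - \frac{18 W \left(-55 + r\right)}{125}$ ($U{\left(W,r \right)} = \frac{\left(W + W\right) \left(r - 55\right)}{- \frac{125}{9}} = 2 W \left(-55 + r\right) \left(- \frac{9}{125}\right) = - \frac{18 W \left(-55 + r\right)}{125}$)
$U{\left(3 \left(-2 - 4\right),-68 \right)} + 42257 = \frac{18 \cdot 3 \left(-2 - 4\right) \left(55 - -68\right)}{125} + 42257 = \frac{18 \cdot 3 \left(-6\right) \left(55 + 68\right)}{125} + 42257 = \frac{18}{125} \left(-18\right) 123 + 42257 = - \frac{39852}{125} + 42257 = \frac{5242273}{125}$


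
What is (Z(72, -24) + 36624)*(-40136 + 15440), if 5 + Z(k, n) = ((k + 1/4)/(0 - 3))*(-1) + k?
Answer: -906715698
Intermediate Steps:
Z(k, n) = -59/12 + 4*k/3 (Z(k, n) = -5 + (((k + 1/4)/(0 - 3))*(-1) + k) = -5 + (((k + 1/4)/(-3))*(-1) + k) = -5 + (((1/4 + k)*(-1/3))*(-1) + k) = -5 + ((-1/12 - k/3)*(-1) + k) = -5 + ((1/12 + k/3) + k) = -5 + (1/12 + 4*k/3) = -59/12 + 4*k/3)
(Z(72, -24) + 36624)*(-40136 + 15440) = ((-59/12 + (4/3)*72) + 36624)*(-40136 + 15440) = ((-59/12 + 96) + 36624)*(-24696) = (1093/12 + 36624)*(-24696) = (440581/12)*(-24696) = -906715698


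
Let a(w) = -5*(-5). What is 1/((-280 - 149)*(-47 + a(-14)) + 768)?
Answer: 1/10206 ≈ 9.7982e-5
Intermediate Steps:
a(w) = 25
1/((-280 - 149)*(-47 + a(-14)) + 768) = 1/((-280 - 149)*(-47 + 25) + 768) = 1/(-429*(-22) + 768) = 1/(9438 + 768) = 1/10206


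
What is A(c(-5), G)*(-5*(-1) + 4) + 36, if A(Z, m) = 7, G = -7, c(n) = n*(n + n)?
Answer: 99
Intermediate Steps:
c(n) = 2*n² (c(n) = n*(2*n) = 2*n²)
A(c(-5), G)*(-5*(-1) + 4) + 36 = 7*(-5*(-1) + 4) + 36 = 7*(5 + 4) + 36 = 7*9 + 36 = 63 + 36 = 99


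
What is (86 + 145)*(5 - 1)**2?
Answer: 3696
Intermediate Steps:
(86 + 145)*(5 - 1)**2 = 231*4**2 = 231*16 = 3696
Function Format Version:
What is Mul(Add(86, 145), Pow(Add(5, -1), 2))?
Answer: 3696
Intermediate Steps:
Mul(Add(86, 145), Pow(Add(5, -1), 2)) = Mul(231, Pow(4, 2)) = Mul(231, 16) = 3696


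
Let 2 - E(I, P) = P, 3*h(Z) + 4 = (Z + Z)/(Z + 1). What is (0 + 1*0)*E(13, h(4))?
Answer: 0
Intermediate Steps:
h(Z) = -4/3 + 2*Z/(3*(1 + Z)) (h(Z) = -4/3 + ((Z + Z)/(Z + 1))/3 = -4/3 + ((2*Z)/(1 + Z))/3 = -4/3 + (2*Z/(1 + Z))/3 = -4/3 + 2*Z/(3*(1 + Z)))
E(I, P) = 2 - P
(0 + 1*0)*E(13, h(4)) = (0 + 1*0)*(2 - 2*(-2 - 1*4)/(3*(1 + 4))) = (0 + 0)*(2 - 2*(-2 - 4)/(3*5)) = 0*(2 - 2*(-6)/(3*5)) = 0*(2 - 1*(-⅘)) = 0*(2 + ⅘) = 0*(14/5) = 0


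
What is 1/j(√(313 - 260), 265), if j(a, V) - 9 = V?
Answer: 1/274 ≈ 0.0036496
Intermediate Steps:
j(a, V) = 9 + V
1/j(√(313 - 260), 265) = 1/(9 + 265) = 1/274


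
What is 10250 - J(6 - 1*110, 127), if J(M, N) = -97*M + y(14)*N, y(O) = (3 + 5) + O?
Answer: -2632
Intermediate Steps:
y(O) = 8 + O
J(M, N) = -97*M + 22*N (J(M, N) = -97*M + (8 + 14)*N = -97*M + 22*N)
10250 - J(6 - 1*110, 127) = 10250 - (-97*(6 - 1*110) + 22*127) = 10250 - (-97*(6 - 110) + 2794) = 10250 - (-97*(-104) + 2794) = 10250 - (10088 + 2794) = 10250 - 1*12882 = 10250 - 12882 = -2632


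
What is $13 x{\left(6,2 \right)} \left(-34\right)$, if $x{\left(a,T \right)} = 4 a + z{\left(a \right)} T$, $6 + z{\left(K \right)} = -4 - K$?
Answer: $3536$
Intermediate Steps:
$z{\left(K \right)} = -10 - K$ ($z{\left(K \right)} = -6 - \left(4 + K\right) = -10 - K$)
$x{\left(a,T \right)} = 4 a + T \left(-10 - a\right)$ ($x{\left(a,T \right)} = 4 a + \left(-10 - a\right) T = 4 a + T \left(-10 - a\right)$)
$13 x{\left(6,2 \right)} \left(-34\right) = 13 \left(4 \cdot 6 - 2 \left(10 + 6\right)\right) \left(-34\right) = 13 \left(24 - 2 \cdot 16\right) \left(-34\right) = 13 \left(24 - 32\right) \left(-34\right) = 13 \left(-8\right) \left(-34\right) = \left(-104\right) \left(-34\right) = 3536$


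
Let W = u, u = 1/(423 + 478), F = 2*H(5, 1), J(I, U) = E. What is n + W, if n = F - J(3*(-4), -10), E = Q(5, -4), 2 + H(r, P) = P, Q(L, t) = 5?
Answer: -6306/901 ≈ -6.9989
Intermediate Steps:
H(r, P) = -2 + P
E = 5
J(I, U) = 5
F = -2 (F = 2*(-2 + 1) = 2*(-1) = -2)
u = 1/901 ≈ 0.0011099
n = -7 (n = -2 - 1*5 = -2 - 5 = -7)
W = 1/901 ≈ 0.0011099
n + W = -7 + 1/901 = -6306/901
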